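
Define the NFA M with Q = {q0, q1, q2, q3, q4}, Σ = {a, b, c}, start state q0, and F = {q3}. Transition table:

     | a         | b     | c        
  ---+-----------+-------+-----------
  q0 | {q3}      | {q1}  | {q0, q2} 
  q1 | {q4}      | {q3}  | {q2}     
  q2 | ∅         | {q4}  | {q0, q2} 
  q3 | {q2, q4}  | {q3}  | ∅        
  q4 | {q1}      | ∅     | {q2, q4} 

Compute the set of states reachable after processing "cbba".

{q2, q4}

Start in {q0}.
Read 'c': {q0} → {q0, q2}.
Read 'b': {q0, q2} → {q1, q4}.
Read 'b': {q1, q4} → {q3}.
Read 'a': {q3} → {q2, q4}.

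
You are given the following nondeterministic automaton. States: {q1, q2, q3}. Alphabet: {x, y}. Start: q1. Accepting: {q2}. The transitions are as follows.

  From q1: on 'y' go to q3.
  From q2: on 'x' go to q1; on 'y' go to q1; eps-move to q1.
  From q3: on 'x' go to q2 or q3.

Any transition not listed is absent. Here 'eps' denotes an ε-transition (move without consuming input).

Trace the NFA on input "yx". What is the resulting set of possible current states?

{q1, q2, q3}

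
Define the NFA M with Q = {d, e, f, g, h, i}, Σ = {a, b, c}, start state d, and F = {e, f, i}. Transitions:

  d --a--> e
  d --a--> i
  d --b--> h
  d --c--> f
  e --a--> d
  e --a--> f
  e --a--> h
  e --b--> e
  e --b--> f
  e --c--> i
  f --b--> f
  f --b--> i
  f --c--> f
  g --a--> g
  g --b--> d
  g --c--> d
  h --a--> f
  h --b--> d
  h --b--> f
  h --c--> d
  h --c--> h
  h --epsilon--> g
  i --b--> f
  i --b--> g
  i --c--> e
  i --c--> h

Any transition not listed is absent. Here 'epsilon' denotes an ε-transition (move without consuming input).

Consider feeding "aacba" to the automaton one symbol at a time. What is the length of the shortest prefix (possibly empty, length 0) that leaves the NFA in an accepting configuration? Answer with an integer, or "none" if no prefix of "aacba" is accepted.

Start in {d}.
Read 'a': {d} → {e, i}.
None of the earlier sets intersect F, but {e, i} does.

1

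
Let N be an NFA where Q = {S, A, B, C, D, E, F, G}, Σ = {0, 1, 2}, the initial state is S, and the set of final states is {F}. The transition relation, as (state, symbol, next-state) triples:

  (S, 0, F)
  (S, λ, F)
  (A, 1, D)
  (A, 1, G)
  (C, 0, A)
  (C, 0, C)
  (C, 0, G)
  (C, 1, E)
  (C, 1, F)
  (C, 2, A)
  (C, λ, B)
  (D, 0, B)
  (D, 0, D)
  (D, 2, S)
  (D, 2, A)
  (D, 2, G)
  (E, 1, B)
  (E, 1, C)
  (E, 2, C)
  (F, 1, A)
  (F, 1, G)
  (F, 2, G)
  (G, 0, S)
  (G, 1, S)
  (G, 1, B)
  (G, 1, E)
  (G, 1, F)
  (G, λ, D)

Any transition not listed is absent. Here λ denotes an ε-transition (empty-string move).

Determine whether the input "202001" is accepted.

No

Start: ε-closure({S}) = {S, F}.
Read '2': S→∅, F→{G}; union {G}; ε-closure = {D, G}.
Read '0': D→{B, D}, G→{S}; union {S, B, D}; ε-closure = {S, B, D, F}.
Read '2': S→∅, B→∅, D→{S, A, G}, F→{G}; union {S, A, G}; ε-closure = {S, A, D, F, G}.
Read '0': S→{F}, A→∅, D→{B, D}, F→∅, G→{S}; now {S, B, D, F}.
Read '0': S→{F}, B→∅, D→{B, D}, F→∅; now {B, D, F}.
Read '1': B→∅, D→∅, F→{A, G}; union {A, G}; ε-closure = {A, D, G}.
The final set {A, D, G} contains no accepting state.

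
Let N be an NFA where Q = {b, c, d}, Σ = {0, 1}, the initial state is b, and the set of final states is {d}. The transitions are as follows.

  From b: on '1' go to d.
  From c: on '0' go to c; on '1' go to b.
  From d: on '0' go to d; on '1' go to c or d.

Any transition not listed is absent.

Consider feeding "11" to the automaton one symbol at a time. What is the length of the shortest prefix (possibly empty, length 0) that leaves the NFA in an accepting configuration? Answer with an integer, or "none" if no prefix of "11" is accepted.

Start in {b}.
Read '1': {b} → {d}.
None of the earlier sets intersect F, but {d} does.

1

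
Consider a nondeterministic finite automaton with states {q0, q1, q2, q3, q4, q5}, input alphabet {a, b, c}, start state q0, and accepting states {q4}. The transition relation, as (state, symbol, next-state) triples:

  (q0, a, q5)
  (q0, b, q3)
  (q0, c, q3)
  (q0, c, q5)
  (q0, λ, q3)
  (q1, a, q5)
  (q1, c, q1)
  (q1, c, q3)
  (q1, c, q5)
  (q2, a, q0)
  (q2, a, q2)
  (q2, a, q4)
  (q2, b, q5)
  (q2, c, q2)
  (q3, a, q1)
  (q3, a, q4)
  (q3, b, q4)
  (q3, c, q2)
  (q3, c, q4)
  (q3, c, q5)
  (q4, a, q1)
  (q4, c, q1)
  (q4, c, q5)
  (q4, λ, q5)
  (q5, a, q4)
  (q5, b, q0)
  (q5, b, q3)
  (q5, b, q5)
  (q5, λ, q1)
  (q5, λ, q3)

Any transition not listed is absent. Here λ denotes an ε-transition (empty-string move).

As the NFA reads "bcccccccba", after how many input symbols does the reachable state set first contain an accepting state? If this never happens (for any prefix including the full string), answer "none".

Start: ε-closure({q0}) = {q0, q3}.
Read 'b': {q0, q3} → {q1, q3, q4, q5}.
None of the earlier sets intersect F, but {q1, q3, q4, q5} does.

1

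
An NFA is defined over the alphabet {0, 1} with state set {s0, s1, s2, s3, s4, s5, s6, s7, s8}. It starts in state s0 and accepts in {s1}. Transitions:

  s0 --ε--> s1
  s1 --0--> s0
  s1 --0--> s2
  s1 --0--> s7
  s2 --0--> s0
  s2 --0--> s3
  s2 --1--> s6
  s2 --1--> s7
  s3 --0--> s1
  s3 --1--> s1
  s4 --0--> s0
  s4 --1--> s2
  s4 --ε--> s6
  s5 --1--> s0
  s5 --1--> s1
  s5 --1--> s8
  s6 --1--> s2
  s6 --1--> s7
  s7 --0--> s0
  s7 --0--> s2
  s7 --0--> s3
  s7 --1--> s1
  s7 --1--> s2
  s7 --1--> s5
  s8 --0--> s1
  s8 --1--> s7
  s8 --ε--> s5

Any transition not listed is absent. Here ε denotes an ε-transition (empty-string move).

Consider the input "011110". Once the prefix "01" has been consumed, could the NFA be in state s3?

Start: ε-closure({s0}) = {s0, s1}.
Read '0': s0→∅, s1→{s0, s2, s7}; union {s0, s2, s7}; ε-closure = {s0, s1, s2, s7}.
Read '1': s0→∅, s1→∅, s2→{s6, s7}, s7→{s1, s2, s5}; now {s1, s2, s5, s6, s7}.
State s3 is not in {s1, s2, s5, s6, s7}.

No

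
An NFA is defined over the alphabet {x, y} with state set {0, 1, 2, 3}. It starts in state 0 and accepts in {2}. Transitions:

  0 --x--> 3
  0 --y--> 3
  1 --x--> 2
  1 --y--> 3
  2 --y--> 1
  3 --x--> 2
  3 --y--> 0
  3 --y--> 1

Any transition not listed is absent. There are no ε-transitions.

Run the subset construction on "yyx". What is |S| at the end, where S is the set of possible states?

Start in {0}.
Read 'y': {0} → {3}.
Read 'y': {3} → {0, 1}.
Read 'x': {0, 1} → {2, 3}.
That set has 2 states.

2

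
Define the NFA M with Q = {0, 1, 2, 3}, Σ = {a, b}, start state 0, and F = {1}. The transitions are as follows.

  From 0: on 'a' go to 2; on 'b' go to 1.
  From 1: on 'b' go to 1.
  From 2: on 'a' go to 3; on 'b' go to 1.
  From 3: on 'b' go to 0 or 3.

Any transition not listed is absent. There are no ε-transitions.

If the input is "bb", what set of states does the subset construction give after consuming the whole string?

{1}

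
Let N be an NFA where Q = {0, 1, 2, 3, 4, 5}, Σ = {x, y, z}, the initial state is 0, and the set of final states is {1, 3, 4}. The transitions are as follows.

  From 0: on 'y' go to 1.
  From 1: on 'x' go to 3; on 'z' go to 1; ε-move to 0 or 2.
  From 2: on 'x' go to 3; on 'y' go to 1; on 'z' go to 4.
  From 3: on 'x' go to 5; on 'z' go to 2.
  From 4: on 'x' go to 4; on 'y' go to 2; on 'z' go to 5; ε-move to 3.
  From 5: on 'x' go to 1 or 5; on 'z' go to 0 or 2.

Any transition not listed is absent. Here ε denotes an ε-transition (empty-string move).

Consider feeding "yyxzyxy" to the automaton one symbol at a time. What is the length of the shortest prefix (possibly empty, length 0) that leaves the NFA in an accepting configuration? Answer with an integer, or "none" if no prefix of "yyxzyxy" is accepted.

Start in {0}.
Read 'y': 0→{1}; union {1}; ε-closure = {0, 1, 2}.
None of the earlier sets intersect F, but {0, 1, 2} does.

1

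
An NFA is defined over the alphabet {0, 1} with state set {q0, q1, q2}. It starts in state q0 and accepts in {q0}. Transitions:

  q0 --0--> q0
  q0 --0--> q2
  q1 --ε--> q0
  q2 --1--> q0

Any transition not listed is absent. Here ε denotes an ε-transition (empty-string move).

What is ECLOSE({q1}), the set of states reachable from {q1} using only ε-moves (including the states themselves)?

{q0, q1}

Begin with {q1}.
ε-move q1 → q0; add q0.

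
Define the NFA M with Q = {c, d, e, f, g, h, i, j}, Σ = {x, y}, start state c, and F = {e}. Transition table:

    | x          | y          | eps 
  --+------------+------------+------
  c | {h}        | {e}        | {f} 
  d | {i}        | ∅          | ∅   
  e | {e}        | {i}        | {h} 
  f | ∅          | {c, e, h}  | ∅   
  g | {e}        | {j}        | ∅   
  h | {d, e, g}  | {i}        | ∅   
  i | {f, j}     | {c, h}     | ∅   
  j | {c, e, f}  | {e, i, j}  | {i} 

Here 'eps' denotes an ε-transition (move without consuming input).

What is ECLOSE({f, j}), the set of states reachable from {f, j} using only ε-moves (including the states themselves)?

{f, i, j}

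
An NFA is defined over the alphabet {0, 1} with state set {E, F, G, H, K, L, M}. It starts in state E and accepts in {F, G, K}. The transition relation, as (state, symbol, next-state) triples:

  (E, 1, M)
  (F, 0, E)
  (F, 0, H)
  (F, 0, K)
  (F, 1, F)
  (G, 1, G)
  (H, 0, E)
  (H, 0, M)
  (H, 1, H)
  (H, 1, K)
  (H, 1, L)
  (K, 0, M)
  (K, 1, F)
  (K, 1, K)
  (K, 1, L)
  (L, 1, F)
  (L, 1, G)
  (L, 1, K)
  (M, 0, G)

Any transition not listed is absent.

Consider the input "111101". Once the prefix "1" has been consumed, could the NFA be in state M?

Start in {E}.
Read '1': {E} → {M}.
State M is in {M}.

Yes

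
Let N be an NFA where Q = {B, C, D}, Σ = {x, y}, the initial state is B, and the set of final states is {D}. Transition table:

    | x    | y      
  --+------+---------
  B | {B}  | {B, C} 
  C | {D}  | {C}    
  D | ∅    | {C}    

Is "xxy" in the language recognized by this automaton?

No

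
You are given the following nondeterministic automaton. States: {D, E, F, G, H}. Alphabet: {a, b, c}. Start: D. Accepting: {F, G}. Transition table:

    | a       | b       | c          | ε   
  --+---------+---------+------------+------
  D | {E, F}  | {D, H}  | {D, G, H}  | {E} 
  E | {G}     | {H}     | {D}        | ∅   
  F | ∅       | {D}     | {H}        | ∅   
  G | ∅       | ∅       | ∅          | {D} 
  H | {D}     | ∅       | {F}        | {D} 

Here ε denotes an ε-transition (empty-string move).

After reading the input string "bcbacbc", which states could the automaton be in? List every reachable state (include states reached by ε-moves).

{D, E, F, G, H}

Start: ε-closure({D}) = {D, E}.
Read 'b': {D, E} → {D, E, H}.
Read 'c': {D, E, H} → {D, E, F, G, H}.
Read 'b': {D, E, F, G, H} → {D, E, H}.
Read 'a': {D, E, H} → {D, E, F, G}.
Read 'c': {D, E, F, G} → {D, E, G, H}.
Read 'b': {D, E, G, H} → {D, E, H}.
Read 'c': {D, E, H} → {D, E, F, G, H}.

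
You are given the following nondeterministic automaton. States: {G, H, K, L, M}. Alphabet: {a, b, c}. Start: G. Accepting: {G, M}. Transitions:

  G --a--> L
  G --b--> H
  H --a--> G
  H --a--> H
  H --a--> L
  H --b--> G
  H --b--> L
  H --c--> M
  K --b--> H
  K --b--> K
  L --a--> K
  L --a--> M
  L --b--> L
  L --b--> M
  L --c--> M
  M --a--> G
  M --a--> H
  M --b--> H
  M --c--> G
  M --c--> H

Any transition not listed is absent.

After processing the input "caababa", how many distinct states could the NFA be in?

0

Start in {G}.
Read 'c': G→∅; now ∅.
The set is empty and remains empty for the remaining 6 symbols.
That set has 0 states.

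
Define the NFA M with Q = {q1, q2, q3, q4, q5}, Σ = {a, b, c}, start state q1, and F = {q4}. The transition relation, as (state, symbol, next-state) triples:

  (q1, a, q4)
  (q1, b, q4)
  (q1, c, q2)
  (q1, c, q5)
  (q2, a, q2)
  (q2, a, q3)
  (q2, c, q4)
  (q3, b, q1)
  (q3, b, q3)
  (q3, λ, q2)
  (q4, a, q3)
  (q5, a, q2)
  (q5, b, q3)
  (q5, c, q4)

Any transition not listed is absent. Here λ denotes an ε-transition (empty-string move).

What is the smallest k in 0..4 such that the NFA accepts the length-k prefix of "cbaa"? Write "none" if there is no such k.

Start in {q1}.
Read 'c': {q1} → {q2, q5}.
Read 'b': {q2, q5} → {q2, q3}.
Read 'a': {q2, q3} → {q2, q3}.
Read 'a': {q2, q3} → {q2, q3}.
No reachable set along the way intersects F.

none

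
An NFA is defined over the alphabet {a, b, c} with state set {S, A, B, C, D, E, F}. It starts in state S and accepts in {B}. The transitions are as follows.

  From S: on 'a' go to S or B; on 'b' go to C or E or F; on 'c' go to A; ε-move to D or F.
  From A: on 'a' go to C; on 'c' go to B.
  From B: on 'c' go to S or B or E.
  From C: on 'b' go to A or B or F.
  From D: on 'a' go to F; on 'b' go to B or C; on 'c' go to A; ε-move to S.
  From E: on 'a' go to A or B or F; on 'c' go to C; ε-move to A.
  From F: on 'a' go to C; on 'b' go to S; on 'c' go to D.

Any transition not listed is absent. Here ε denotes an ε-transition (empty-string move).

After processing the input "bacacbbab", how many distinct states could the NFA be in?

7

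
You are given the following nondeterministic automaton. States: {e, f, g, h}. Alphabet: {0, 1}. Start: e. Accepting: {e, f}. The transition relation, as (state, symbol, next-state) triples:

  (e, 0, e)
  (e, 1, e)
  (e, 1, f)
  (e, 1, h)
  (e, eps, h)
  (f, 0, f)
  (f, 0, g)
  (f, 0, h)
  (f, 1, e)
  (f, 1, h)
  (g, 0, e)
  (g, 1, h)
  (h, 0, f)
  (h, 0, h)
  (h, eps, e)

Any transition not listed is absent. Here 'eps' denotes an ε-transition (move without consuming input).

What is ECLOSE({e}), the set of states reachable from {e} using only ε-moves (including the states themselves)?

{e, h}

Begin with {e}.
ε-move e → h; add h.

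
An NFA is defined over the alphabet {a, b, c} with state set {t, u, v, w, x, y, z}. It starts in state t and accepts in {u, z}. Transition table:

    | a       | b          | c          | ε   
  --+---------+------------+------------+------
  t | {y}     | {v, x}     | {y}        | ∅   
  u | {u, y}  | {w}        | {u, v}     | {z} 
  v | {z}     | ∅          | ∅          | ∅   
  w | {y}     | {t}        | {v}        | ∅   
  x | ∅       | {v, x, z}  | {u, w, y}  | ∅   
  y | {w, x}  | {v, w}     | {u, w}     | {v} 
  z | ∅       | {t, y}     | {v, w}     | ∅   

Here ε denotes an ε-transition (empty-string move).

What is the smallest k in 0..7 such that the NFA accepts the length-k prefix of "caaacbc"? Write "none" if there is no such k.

2

Start in {t}.
Read 'c': t→{y}; union {y}; ε-closure = {v, y}.
Read 'a': v→{z}, y→{w, x}; now {w, x, z}.
None of the earlier sets intersect F, but {w, x, z} does.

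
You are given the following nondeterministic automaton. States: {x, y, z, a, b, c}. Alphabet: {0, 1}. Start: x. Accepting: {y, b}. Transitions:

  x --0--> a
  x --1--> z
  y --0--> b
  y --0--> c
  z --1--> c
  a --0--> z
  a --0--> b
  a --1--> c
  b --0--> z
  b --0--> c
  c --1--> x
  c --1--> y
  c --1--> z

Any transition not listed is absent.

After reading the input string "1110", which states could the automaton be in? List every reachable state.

Start in {x}.
Read '1': x→{z}; now {z}.
Read '1': z→{c}; now {c}.
Read '1': c→{x, y, z}; now {x, y, z}.
Read '0': x→{a}, y→{b, c}, z→∅; now {a, b, c}.

{a, b, c}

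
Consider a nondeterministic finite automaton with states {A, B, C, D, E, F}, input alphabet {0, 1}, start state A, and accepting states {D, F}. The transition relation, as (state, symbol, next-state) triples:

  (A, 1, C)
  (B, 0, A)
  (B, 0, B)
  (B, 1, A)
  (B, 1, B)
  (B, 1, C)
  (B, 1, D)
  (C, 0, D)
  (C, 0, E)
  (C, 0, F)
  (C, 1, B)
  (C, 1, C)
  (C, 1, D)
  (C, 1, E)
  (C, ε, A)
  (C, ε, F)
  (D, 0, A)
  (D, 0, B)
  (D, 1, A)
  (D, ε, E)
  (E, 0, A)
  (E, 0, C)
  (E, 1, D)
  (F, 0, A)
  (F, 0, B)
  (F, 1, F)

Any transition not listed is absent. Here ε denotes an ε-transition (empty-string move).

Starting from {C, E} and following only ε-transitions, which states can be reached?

Begin with {C, E}.
ε-move C → A; add A.
ε-move C → F; add F.

{A, C, E, F}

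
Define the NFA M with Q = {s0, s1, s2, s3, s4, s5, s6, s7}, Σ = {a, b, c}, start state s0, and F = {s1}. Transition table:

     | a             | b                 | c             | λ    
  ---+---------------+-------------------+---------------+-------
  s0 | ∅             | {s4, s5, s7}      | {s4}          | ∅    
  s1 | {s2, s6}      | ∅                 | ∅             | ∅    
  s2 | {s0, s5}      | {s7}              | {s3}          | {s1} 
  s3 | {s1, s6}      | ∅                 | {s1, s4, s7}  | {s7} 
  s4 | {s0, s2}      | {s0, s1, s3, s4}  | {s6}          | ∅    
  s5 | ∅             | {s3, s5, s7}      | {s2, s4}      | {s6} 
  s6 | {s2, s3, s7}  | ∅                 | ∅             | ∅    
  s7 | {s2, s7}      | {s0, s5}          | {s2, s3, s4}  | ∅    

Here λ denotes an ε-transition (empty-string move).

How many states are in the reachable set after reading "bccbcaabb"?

7

Start in {s0}.
Read 'b': s0→{s4, s5, s7}; union {s4, s5, s7}; ε-closure = {s4, s5, s6, s7}.
Read 'c': s4→{s6}, s5→{s2, s4}, s6→∅, s7→{s2, s3, s4}; union {s2, s3, s4, s6}; ε-closure = {s1, s2, s3, s4, s6, s7}.
Read 'c': s1→∅, s2→{s3}, s3→{s1, s4, s7}, s4→{s6}, s6→∅, s7→{s2, s3, s4}; now {s1, s2, s3, s4, s6, s7}.
Read 'b': s1→∅, s2→{s7}, s3→∅, s4→{s0, s1, s3, s4}, s6→∅, s7→{s0, s5}; union {s0, s1, s3, s4, s5, s7}; ε-closure = {s0, s1, s3, s4, s5, s6, s7}.
Read 'c': s0→{s4}, s1→∅, s3→{s1, s4, s7}, s4→{s6}, s5→{s2, s4}, s6→∅, s7→{s2, s3, s4}; now {s1, s2, s3, s4, s6, s7}.
Read 'a': s1→{s2, s6}, s2→{s0, s5}, s3→{s1, s6}, s4→{s0, s2}, s6→{s2, s3, s7}, s7→{s2, s7}; now {s0, s1, s2, s3, s5, s6, s7}.
Read 'a': s0→∅, s1→{s2, s6}, s2→{s0, s5}, s3→{s1, s6}, s5→∅, s6→{s2, s3, s7}, s7→{s2, s7}; now {s0, s1, s2, s3, s5, s6, s7}.
Read 'b': s0→{s4, s5, s7}, s1→∅, s2→{s7}, s3→∅, s5→{s3, s5, s7}, s6→∅, s7→{s0, s5}; union {s0, s3, s4, s5, s7}; ε-closure = {s0, s3, s4, s5, s6, s7}.
Read 'b': s0→{s4, s5, s7}, s3→∅, s4→{s0, s1, s3, s4}, s5→{s3, s5, s7}, s6→∅, s7→{s0, s5}; union {s0, s1, s3, s4, s5, s7}; ε-closure = {s0, s1, s3, s4, s5, s6, s7}.
That set has 7 states.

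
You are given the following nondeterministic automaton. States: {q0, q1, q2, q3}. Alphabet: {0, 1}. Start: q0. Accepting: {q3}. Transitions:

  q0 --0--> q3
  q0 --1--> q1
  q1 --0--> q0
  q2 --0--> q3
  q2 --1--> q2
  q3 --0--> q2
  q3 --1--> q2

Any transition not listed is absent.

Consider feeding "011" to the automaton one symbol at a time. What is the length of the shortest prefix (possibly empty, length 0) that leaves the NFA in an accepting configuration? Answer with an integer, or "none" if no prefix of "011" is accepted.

Start in {q0}.
Read '0': {q0} → {q3}.
None of the earlier sets intersect F, but {q3} does.

1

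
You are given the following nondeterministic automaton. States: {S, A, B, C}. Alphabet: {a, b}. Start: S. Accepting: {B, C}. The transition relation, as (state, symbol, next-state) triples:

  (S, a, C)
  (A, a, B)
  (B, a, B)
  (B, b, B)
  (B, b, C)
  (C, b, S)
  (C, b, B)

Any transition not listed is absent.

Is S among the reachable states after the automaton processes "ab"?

Yes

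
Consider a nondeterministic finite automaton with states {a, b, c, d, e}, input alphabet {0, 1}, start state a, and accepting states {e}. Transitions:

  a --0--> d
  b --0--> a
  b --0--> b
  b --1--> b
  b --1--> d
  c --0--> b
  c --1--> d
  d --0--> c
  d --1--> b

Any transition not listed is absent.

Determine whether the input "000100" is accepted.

No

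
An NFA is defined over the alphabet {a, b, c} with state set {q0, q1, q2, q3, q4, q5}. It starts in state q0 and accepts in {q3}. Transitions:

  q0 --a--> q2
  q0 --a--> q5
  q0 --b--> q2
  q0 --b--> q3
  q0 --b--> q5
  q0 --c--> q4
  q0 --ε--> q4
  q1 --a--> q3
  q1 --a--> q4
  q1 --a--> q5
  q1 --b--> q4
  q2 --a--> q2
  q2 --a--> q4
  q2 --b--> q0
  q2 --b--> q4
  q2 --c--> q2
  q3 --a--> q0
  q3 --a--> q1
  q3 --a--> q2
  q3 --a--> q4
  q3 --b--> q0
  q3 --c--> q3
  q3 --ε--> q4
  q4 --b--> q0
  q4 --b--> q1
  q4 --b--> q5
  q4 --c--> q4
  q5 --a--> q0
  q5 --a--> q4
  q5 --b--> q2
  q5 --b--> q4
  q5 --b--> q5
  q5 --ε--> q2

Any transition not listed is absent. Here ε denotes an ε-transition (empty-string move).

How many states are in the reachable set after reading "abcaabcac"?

2

Start: ε-closure({q0}) = {q0, q4}.
Read 'a': q0→{q2, q5}, q4→∅; now {q2, q5}.
Read 'b': q2→{q0, q4}, q5→{q2, q4, q5}; now {q0, q2, q4, q5}.
Read 'c': q0→{q4}, q2→{q2}, q4→{q4}, q5→∅; now {q2, q4}.
Read 'a': q2→{q2, q4}, q4→∅; now {q2, q4}.
Read 'a': q2→{q2, q4}, q4→∅; now {q2, q4}.
Read 'b': q2→{q0, q4}, q4→{q0, q1, q5}; union {q0, q1, q4, q5}; ε-closure = {q0, q1, q2, q4, q5}.
Read 'c': q0→{q4}, q1→∅, q2→{q2}, q4→{q4}, q5→∅; now {q2, q4}.
Read 'a': q2→{q2, q4}, q4→∅; now {q2, q4}.
Read 'c': q2→{q2}, q4→{q4}; now {q2, q4}.
That set has 2 states.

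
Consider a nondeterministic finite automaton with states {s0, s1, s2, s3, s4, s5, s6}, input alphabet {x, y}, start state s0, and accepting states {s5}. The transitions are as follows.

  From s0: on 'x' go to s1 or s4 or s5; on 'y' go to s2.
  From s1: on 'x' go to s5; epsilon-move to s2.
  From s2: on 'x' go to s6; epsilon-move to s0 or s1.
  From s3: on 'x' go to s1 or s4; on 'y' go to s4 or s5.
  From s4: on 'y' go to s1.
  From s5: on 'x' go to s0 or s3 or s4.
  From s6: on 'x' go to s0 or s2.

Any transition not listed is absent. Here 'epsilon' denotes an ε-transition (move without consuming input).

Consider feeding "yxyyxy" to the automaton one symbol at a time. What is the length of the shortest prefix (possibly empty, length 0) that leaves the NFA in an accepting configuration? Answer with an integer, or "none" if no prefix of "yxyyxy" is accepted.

2

Start in {s0}.
Read 'y': s0→{s2}; union {s2}; ε-closure = {s0, s1, s2}.
Read 'x': s0→{s1, s4, s5}, s1→{s5}, s2→{s6}; union {s1, s4, s5, s6}; ε-closure = {s0, s1, s2, s4, s5, s6}.
None of the earlier sets intersect F, but {s0, s1, s2, s4, s5, s6} does.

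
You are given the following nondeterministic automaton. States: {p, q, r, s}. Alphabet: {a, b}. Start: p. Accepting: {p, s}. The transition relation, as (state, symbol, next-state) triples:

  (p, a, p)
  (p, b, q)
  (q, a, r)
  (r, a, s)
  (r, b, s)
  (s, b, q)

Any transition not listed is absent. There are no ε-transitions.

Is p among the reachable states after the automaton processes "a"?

Yes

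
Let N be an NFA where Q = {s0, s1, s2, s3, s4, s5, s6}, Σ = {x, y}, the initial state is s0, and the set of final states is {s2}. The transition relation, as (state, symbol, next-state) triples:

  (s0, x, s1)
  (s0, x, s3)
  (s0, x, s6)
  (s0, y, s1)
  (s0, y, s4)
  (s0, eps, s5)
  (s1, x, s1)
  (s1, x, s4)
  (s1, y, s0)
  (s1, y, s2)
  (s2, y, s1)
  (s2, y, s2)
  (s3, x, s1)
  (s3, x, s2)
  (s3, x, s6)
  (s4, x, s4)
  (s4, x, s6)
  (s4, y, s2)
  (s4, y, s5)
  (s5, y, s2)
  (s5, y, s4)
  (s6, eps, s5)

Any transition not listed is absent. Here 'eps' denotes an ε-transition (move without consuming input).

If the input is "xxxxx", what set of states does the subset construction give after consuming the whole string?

Start: ε-closure({s0}) = {s0, s5}.
Read 'x': s0→{s1, s3, s6}, s5→∅; union {s1, s3, s6}; ε-closure = {s1, s3, s5, s6}.
Read 'x': s1→{s1, s4}, s3→{s1, s2, s6}, s5→∅, s6→∅; union {s1, s2, s4, s6}; ε-closure = {s1, s2, s4, s5, s6}.
Read 'x': s1→{s1, s4}, s2→∅, s4→{s4, s6}, s5→∅, s6→∅; union {s1, s4, s6}; ε-closure = {s1, s4, s5, s6}.
Read 'x': s1→{s1, s4}, s4→{s4, s6}, s5→∅, s6→∅; union {s1, s4, s6}; ε-closure = {s1, s4, s5, s6}.
Read 'x': s1→{s1, s4}, s4→{s4, s6}, s5→∅, s6→∅; union {s1, s4, s6}; ε-closure = {s1, s4, s5, s6}.

{s1, s4, s5, s6}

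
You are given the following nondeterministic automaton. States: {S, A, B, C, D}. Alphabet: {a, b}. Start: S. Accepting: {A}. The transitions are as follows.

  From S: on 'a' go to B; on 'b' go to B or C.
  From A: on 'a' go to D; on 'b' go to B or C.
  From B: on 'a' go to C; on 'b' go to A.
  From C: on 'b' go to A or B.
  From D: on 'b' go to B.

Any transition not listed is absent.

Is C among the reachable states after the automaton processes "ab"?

Start in {S}.
Read 'a': {S} → {B}.
Read 'b': {B} → {A}.
State C is not in {A}.

No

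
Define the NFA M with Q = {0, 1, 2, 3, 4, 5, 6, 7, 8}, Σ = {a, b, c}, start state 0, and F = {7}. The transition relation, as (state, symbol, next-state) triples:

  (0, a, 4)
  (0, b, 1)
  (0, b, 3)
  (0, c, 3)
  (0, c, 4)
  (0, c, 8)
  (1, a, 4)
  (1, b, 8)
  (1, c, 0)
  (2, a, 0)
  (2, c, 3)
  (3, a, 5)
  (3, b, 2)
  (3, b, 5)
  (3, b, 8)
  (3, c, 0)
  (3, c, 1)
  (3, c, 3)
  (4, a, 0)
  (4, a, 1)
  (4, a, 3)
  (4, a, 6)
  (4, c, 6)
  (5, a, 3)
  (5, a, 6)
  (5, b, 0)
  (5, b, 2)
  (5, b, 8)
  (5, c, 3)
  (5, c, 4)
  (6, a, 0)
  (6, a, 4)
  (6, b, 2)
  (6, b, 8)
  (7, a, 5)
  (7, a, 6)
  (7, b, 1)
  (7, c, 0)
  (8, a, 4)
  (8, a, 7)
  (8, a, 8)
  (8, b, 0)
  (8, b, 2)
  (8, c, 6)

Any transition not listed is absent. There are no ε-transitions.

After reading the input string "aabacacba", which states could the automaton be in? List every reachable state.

{0, 3, 4, 5, 6, 7, 8}

Start in {0}.
Read 'a': 0→{4}; now {4}.
Read 'a': 4→{0, 1, 3, 6}; now {0, 1, 3, 6}.
Read 'b': 0→{1, 3}, 1→{8}, 3→{2, 5, 8}, 6→{2, 8}; now {1, 2, 3, 5, 8}.
Read 'a': 1→{4}, 2→{0}, 3→{5}, 5→{3, 6}, 8→{4, 7, 8}; now {0, 3, 4, 5, 6, 7, 8}.
Read 'c': 0→{3, 4, 8}, 3→{0, 1, 3}, 4→{6}, 5→{3, 4}, 6→∅, 7→{0}, 8→{6}; now {0, 1, 3, 4, 6, 8}.
Read 'a': 0→{4}, 1→{4}, 3→{5}, 4→{0, 1, 3, 6}, 6→{0, 4}, 8→{4, 7, 8}; now {0, 1, 3, 4, 5, 6, 7, 8}.
Read 'c': 0→{3, 4, 8}, 1→{0}, 3→{0, 1, 3}, 4→{6}, 5→{3, 4}, 6→∅, 7→{0}, 8→{6}; now {0, 1, 3, 4, 6, 8}.
Read 'b': 0→{1, 3}, 1→{8}, 3→{2, 5, 8}, 4→∅, 6→{2, 8}, 8→{0, 2}; now {0, 1, 2, 3, 5, 8}.
Read 'a': 0→{4}, 1→{4}, 2→{0}, 3→{5}, 5→{3, 6}, 8→{4, 7, 8}; now {0, 3, 4, 5, 6, 7, 8}.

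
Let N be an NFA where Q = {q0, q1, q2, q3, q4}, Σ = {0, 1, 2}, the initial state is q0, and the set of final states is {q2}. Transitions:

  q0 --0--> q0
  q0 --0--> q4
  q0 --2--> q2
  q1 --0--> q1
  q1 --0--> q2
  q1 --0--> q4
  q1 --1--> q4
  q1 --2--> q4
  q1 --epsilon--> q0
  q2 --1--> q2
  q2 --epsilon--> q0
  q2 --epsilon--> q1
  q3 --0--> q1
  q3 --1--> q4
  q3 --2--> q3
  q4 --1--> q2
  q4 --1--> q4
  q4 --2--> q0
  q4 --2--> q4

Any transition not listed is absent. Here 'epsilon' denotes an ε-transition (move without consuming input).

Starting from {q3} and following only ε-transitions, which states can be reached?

{q3}

Begin with {q3}.
No ε-moves leave this set, so the closure equals the set itself.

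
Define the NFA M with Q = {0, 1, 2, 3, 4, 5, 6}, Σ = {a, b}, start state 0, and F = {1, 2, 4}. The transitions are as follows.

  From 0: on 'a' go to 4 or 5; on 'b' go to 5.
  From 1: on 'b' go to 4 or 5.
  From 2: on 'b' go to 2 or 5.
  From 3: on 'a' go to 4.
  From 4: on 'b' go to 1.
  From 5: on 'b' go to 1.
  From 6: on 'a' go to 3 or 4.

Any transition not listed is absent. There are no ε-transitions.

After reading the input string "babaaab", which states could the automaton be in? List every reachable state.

∅

Start in {0}.
Read 'b': {0} → {5}.
Read 'a': {5} → ∅.
The set is empty and remains empty for the remaining 5 symbols.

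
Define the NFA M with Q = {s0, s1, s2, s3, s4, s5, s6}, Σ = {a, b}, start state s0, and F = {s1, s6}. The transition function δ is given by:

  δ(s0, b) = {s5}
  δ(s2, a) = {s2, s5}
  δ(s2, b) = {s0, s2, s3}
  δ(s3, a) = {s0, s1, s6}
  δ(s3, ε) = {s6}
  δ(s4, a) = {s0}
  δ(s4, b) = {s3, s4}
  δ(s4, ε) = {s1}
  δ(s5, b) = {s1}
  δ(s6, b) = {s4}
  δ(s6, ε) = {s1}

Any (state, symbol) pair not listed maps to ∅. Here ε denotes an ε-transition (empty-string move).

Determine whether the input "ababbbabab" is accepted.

No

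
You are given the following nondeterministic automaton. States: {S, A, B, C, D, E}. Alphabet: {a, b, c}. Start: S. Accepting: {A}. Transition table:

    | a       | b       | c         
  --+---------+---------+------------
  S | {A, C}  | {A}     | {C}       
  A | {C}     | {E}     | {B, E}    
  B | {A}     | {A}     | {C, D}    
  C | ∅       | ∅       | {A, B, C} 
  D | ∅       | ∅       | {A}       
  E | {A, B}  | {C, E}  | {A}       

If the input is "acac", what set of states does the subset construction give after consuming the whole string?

{A, B, C, D, E}

Start in {S}.
Read 'a': {S} → {A, C}.
Read 'c': {A, C} → {A, B, C, E}.
Read 'a': {A, B, C, E} → {A, B, C}.
Read 'c': {A, B, C} → {A, B, C, D, E}.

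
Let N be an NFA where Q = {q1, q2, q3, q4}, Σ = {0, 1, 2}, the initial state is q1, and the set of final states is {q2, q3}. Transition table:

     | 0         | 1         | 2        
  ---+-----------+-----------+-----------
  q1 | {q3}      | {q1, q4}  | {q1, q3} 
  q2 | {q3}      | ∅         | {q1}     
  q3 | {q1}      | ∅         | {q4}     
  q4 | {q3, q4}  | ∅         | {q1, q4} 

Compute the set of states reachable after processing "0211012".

Start in {q1}.
Read '0': q1→{q3}; now {q3}.
Read '2': q3→{q4}; now {q4}.
Read '1': q4→∅; now ∅.
The set is empty and remains empty for the remaining 4 symbols.

∅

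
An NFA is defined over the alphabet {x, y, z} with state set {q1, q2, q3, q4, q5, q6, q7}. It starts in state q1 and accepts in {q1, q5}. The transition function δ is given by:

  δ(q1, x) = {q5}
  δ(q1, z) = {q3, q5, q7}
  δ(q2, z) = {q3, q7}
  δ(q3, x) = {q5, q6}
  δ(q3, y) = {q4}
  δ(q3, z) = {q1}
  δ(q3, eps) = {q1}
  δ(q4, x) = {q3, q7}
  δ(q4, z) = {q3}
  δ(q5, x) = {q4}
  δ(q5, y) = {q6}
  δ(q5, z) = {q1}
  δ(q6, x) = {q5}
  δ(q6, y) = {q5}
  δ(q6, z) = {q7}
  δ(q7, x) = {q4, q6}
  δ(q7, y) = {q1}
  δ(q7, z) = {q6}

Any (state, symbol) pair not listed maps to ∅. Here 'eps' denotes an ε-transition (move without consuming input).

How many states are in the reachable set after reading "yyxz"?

0

Start in {q1}.
Read 'y': q1→∅; now ∅.
The set is empty and remains empty for the remaining 3 symbols.
That set has 0 states.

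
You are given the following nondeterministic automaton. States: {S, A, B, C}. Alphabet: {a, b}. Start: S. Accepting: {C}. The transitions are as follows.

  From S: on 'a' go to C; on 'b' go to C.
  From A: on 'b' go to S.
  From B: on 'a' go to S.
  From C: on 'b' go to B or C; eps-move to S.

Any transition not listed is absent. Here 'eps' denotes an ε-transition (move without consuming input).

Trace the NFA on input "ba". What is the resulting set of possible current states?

{S, C}

Start in {S}.
Read 'b': S→{C}; union {C}; ε-closure = {S, C}.
Read 'a': S→{C}, C→∅; union {C}; ε-closure = {S, C}.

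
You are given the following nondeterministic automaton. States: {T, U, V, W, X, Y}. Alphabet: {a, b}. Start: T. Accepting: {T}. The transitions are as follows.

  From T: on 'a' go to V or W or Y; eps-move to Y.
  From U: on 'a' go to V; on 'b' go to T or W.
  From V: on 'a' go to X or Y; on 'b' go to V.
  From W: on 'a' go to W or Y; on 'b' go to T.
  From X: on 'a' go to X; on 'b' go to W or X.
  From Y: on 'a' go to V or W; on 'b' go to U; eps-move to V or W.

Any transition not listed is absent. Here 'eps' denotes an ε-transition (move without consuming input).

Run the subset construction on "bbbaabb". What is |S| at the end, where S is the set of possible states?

Start: ε-closure({T}) = {T, V, W, Y}.
Read 'b': {T, V, W, Y} → {T, U, V, W, Y}.
Read 'b': {T, U, V, W, Y} → {T, U, V, W, Y}.
Read 'b': {T, U, V, W, Y} → {T, U, V, W, Y}.
Read 'a': {T, U, V, W, Y} → {V, W, X, Y}.
Read 'a': {V, W, X, Y} → {V, W, X, Y}.
Read 'b': {V, W, X, Y} → {T, U, V, W, X, Y}.
Read 'b': {T, U, V, W, X, Y} → {T, U, V, W, X, Y}.
That set has 6 states.

6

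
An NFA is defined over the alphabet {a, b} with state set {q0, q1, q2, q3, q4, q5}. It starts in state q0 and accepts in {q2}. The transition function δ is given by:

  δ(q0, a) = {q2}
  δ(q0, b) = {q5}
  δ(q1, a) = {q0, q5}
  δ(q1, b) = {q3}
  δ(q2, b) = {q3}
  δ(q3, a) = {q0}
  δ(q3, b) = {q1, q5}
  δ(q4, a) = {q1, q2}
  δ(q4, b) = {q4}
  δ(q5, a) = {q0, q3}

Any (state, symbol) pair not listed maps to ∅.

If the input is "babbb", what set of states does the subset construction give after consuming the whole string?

Start in {q0}.
Read 'b': q0→{q5}; now {q5}.
Read 'a': q5→{q0, q3}; now {q0, q3}.
Read 'b': q0→{q5}, q3→{q1, q5}; now {q1, q5}.
Read 'b': q1→{q3}, q5→∅; now {q3}.
Read 'b': q3→{q1, q5}; now {q1, q5}.

{q1, q5}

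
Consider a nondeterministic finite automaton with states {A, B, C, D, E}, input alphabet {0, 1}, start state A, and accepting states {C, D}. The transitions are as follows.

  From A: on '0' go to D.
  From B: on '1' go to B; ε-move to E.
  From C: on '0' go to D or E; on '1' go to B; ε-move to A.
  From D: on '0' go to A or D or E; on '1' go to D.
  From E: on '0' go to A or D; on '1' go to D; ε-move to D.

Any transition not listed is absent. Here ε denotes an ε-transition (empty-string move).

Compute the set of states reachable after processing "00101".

{D}

Start in {A}.
Read '0': {A} → {D}.
Read '0': {D} → {A, D, E}.
Read '1': {A, D, E} → {D}.
Read '0': {D} → {A, D, E}.
Read '1': {A, D, E} → {D}.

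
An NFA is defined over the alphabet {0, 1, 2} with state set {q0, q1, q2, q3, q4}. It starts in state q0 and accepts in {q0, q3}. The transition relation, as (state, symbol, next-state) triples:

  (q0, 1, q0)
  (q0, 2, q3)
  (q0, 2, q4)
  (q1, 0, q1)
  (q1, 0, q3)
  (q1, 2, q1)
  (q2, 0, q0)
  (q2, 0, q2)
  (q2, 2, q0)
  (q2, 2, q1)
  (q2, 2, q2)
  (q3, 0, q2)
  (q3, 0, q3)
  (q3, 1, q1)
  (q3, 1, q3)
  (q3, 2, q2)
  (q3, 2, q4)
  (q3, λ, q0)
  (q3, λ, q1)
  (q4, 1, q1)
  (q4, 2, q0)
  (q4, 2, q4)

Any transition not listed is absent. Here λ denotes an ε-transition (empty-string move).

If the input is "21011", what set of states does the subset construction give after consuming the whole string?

Start in {q0}.
Read '2': q0→{q3, q4}; union {q3, q4}; ε-closure = {q0, q1, q3, q4}.
Read '1': q0→{q0}, q1→∅, q3→{q1, q3}, q4→{q1}; now {q0, q1, q3}.
Read '0': q0→∅, q1→{q1, q3}, q3→{q2, q3}; union {q1, q2, q3}; ε-closure = {q0, q1, q2, q3}.
Read '1': q0→{q0}, q1→∅, q2→∅, q3→{q1, q3}; now {q0, q1, q3}.
Read '1': q0→{q0}, q1→∅, q3→{q1, q3}; now {q0, q1, q3}.

{q0, q1, q3}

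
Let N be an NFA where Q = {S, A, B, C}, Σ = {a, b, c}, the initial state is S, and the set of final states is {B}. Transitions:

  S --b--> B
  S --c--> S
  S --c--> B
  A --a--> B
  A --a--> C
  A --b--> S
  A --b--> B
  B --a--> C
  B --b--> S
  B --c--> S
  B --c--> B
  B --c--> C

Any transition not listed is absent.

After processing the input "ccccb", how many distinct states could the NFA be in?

2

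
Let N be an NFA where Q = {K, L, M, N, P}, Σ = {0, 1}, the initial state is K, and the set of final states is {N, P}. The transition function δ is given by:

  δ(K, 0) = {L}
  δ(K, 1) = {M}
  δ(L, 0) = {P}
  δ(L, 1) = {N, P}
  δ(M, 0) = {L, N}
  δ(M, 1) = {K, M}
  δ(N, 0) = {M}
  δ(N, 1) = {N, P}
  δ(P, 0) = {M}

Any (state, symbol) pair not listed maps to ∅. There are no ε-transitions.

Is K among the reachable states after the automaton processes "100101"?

Start in {K}.
Read '1': K→{M}; now {M}.
Read '0': M→{L, N}; now {L, N}.
Read '0': L→{P}, N→{M}; now {M, P}.
Read '1': M→{K, M}, P→∅; now {K, M}.
Read '0': K→{L}, M→{L, N}; now {L, N}.
Read '1': L→{N, P}, N→{N, P}; now {N, P}.
State K is not in {N, P}.

No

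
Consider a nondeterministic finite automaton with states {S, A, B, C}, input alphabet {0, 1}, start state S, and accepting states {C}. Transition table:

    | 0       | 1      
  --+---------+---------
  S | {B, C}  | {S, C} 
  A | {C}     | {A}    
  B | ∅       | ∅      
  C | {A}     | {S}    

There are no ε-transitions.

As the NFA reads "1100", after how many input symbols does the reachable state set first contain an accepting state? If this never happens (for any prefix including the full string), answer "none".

Start in {S}.
Read '1': S→{S, C}; now {S, C}.
None of the earlier sets intersect F, but {S, C} does.

1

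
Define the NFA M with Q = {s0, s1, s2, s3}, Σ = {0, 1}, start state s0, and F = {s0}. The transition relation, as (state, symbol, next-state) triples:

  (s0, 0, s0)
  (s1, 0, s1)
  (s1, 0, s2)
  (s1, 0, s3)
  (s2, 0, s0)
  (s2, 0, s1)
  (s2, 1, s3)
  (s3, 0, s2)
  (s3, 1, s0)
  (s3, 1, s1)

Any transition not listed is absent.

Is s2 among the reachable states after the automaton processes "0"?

No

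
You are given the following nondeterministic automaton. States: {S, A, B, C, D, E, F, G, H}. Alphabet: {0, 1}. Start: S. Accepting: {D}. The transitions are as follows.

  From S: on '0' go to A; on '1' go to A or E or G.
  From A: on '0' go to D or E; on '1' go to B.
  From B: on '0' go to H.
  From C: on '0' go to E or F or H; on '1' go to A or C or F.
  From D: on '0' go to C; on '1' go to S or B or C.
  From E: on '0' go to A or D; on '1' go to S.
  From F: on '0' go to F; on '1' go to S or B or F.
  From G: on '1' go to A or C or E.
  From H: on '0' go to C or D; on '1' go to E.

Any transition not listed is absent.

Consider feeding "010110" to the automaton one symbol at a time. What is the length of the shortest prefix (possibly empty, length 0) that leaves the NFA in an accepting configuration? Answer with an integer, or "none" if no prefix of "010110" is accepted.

none

Start in {S}.
Read '0': S→{A}; now {A}.
Read '1': A→{B}; now {B}.
Read '0': B→{H}; now {H}.
Read '1': H→{E}; now {E}.
Read '1': E→{S}; now {S}.
Read '0': S→{A}; now {A}.
No reachable set along the way intersects F.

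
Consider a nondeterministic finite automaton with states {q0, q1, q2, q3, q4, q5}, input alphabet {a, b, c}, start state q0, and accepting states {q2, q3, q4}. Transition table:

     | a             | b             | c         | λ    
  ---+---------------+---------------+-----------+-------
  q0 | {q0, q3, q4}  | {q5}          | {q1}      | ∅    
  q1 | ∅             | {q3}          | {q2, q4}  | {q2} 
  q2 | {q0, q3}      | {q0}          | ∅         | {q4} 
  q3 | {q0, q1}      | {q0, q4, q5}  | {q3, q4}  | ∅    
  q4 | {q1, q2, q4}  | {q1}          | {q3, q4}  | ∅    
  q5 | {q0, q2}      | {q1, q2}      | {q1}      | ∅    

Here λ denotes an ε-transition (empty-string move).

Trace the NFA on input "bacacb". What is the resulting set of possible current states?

{q0, q1, q2, q3, q4, q5}

Start in {q0}.
Read 'b': {q0} → {q5}.
Read 'a': {q5} → {q0, q2, q4}.
Read 'c': {q0, q2, q4} → {q1, q2, q3, q4}.
Read 'a': {q1, q2, q3, q4} → {q0, q1, q2, q3, q4}.
Read 'c': {q0, q1, q2, q3, q4} → {q1, q2, q3, q4}.
Read 'b': {q1, q2, q3, q4} → {q0, q1, q2, q3, q4, q5}.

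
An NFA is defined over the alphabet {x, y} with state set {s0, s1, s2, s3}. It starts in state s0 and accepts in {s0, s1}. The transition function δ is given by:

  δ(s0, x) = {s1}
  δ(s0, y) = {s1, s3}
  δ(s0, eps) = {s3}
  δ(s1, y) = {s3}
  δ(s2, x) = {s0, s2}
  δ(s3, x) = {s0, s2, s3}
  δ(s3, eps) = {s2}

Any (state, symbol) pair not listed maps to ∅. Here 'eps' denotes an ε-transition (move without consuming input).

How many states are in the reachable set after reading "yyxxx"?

4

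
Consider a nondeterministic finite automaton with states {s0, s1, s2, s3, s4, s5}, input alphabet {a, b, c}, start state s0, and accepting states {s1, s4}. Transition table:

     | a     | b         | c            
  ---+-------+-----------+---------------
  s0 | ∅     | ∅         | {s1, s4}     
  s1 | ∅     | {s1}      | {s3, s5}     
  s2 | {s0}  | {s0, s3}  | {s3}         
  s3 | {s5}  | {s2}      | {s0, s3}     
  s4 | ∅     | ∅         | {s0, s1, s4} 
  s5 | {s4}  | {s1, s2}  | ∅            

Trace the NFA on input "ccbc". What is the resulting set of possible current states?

Start in {s0}.
Read 'c': s0→{s1, s4}; now {s1, s4}.
Read 'c': s1→{s3, s5}, s4→{s0, s1, s4}; now {s0, s1, s3, s4, s5}.
Read 'b': s0→∅, s1→{s1}, s3→{s2}, s4→∅, s5→{s1, s2}; now {s1, s2}.
Read 'c': s1→{s3, s5}, s2→{s3}; now {s3, s5}.

{s3, s5}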